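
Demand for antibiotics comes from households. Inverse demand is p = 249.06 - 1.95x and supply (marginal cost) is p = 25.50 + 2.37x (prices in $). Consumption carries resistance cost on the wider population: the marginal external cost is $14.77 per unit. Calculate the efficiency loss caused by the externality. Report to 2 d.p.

Market equilibrium (private): 25.50 + 2.37x = 249.06 - 1.95x → x_m = 51.7500.
Social marginal benefit = demand − MEC = 234.29 - 1.95x.
Set SMB = MC: 234.29 - 1.95x = 25.50 + 2.37x → x* = 48.3310.
Height of the DWL triangle at x_m is MC(x_m) − SMB(x_m) = MEC(x_m) = 14.7700.
DWL = ½ × 3.4190 × 14.7700 = 25.2493.

DWL = $25.25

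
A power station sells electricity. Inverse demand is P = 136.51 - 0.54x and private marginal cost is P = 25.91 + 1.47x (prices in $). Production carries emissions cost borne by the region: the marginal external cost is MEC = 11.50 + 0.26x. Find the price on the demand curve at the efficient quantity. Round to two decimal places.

Social marginal cost = private MC + MEC = 37.41 + 1.73x.
Set SMC = demand: 37.41 + 1.73x = 136.51 - 0.54x → x* = 43.6564.
Consumer price on the demand curve at x*: 136.51 − 0.54×43.6564 = 112.9355.

P = $112.94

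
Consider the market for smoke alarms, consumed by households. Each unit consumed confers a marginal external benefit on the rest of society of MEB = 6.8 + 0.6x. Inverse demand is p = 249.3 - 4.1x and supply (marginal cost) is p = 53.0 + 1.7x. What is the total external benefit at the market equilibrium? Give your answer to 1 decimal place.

573.8

Market equilibrium (private): 53.0 + 1.7x = 249.3 - 4.1x → x_m = 33.8448.
Total external benefit = ∫₀^{x_m} (6.8 + 0.6x) dx = 6.8×33.8448 + ½×0.6×33.8448² = 573.7858.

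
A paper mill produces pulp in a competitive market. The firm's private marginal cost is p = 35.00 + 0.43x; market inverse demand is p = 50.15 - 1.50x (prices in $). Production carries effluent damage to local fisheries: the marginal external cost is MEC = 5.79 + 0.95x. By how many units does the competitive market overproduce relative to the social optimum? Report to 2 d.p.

Market equilibrium (private): 35.00 + 0.43x = 50.15 - 1.50x → x_m = 7.8497.
Social marginal cost = private MC + MEC = 40.79 + 1.38x.
Set SMC = demand: 40.79 + 1.38x = 50.15 - 1.50x → x* = 3.2500.
Gap = |7.8497 − 3.2500| = 4.5997.

4.60 units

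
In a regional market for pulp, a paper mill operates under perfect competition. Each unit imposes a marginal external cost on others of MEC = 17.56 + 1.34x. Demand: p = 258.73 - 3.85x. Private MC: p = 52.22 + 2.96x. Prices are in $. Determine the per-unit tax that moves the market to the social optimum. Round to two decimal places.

Social marginal cost = private MC + MEC = 69.78 + 4.30x.
Set SMC = demand: 69.78 + 4.30x = 258.73 - 3.85x → x* = 23.1840.
The Pigouvian tax equals MEC at x*: 17.56 + 1.34×23.1840 = 48.6266.

tax = $48.63 per unit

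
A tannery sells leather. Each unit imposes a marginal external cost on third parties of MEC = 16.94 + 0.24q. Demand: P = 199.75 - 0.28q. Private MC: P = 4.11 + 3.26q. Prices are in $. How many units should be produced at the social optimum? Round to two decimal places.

q* = 47.28

Social marginal cost = private MC + MEC = 21.05 + 3.50q.
Set SMC = demand: 21.05 + 3.50q = 199.75 - 0.28q → q* = 47.2751.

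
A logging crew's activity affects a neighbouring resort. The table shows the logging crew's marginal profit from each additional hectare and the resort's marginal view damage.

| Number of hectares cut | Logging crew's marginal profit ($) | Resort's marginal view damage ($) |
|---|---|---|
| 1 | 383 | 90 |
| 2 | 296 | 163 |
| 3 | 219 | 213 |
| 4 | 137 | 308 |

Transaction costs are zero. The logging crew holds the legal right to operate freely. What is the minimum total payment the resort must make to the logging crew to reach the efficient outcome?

Left alone the logging crew would choose level 4 (marginal profit stays positive).
Efficient level: k* = 3 (marginal profit ≥ marginal view damage through 3).
The resort must at least cover the logging crew's forgone profit from cutting 4→3: 137 = 137.

$137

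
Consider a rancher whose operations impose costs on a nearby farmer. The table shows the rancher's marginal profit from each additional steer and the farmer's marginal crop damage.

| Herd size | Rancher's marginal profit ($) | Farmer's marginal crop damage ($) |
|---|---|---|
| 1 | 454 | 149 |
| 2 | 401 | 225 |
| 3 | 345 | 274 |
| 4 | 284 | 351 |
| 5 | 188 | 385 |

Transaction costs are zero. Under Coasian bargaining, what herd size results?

3

Bargaining reaches the level where marginal profit last exceeds marginal crop damage.
That holds through level 3 (345 ≥ 274) but not at 4 (284 < 351).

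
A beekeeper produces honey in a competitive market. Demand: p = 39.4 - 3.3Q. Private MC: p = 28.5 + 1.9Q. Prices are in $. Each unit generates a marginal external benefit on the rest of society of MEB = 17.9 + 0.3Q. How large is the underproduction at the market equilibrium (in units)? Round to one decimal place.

3.8 units

Market equilibrium (private): 28.5 + 1.9Q = 39.4 - 3.3Q → Q_m = 2.0962.
Social marginal cost = private MC − MEB = 10.6 + 1.6Q.
Set SMC = demand: 10.6 + 1.6Q = 39.4 - 3.3Q → Q* = 5.8776.
Gap = |2.0962 − 5.8776| = 3.7814.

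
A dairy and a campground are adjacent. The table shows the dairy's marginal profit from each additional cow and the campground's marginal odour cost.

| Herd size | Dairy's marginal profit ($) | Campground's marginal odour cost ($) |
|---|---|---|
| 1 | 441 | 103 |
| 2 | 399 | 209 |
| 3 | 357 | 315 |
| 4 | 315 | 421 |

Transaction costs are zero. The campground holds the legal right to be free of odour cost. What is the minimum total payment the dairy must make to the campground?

Efficient level: marginal profit ≥ marginal odour cost through level 3, so k* = 3.
With the campground holding the right, the dairy must at least compensate total damage at k*: 103 + 209 + 315 = 627.

$627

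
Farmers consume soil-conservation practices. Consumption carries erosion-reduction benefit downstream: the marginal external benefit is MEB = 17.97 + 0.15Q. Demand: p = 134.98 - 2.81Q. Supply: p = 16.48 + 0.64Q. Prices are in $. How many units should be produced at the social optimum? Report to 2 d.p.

Q* = 41.35

Social marginal benefit = demand + MEB = 152.95 - 2.66Q.
Set SMB = MC: 152.95 - 2.66Q = 16.48 + 0.64Q → Q* = 41.3545.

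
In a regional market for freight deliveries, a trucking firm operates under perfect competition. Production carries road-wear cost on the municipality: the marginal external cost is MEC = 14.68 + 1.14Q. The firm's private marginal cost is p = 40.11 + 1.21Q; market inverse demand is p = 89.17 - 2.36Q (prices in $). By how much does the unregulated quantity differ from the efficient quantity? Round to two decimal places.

Market equilibrium (private): 40.11 + 1.21Q = 89.17 - 2.36Q → Q_m = 13.7423.
Social marginal cost = private MC + MEC = 54.79 + 2.35Q.
Set SMC = demand: 54.79 + 2.35Q = 89.17 - 2.36Q → Q* = 7.2994.
Gap = |13.7423 − 7.2994| = 6.4429.

6.44 units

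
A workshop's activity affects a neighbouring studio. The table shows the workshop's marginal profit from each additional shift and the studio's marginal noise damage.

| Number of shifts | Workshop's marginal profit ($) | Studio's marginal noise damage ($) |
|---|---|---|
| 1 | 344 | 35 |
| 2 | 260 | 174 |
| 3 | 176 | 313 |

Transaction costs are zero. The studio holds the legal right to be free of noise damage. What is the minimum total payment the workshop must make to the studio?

Efficient level: marginal profit ≥ marginal noise damage through level 2, so k* = 2.
With the studio holding the right, the workshop must at least compensate total damage at k*: 35 + 174 = 209.

$209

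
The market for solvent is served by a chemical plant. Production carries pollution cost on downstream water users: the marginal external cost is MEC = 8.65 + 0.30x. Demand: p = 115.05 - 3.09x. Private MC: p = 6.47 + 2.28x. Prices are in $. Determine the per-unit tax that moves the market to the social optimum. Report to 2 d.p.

tax = $13.94 per unit

Social marginal cost = private MC + MEC = 15.12 + 2.58x.
Set SMC = demand: 15.12 + 2.58x = 115.05 - 3.09x → x* = 17.6243.
The Pigouvian tax equals MEC at x*: 8.65 + 0.30×17.6243 = 13.9373.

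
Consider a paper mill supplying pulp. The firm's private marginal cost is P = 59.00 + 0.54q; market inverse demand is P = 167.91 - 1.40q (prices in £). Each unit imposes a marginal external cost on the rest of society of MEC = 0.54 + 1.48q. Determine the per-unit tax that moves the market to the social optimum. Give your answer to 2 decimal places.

Social marginal cost = private MC + MEC = 59.54 + 2.02q.
Set SMC = demand: 59.54 + 2.02q = 167.91 - 1.40q → q* = 31.6871.
The Pigouvian tax equals MEC at q*: 0.54 + 1.48×31.6871 = 47.4369.

tax = £47.44 per unit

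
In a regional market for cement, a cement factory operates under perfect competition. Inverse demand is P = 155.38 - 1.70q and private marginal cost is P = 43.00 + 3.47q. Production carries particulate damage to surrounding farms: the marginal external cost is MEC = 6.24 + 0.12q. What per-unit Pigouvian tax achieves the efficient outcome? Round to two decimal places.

tax = 8.65 per unit

Social marginal cost = private MC + MEC = 49.24 + 3.59q.
Set SMC = demand: 49.24 + 3.59q = 155.38 - 1.70q → q* = 20.0643.
The Pigouvian tax equals MEC at q*: 6.24 + 0.12×20.0643 = 8.6477.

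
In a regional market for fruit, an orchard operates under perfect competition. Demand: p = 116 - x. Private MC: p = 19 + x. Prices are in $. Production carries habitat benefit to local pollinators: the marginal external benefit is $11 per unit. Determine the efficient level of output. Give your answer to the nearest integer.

Social marginal cost = private MC − MEB = 8 + x.
Set SMC = demand: 8 + x = 116 - x → x* = 54.0000.

x* = 54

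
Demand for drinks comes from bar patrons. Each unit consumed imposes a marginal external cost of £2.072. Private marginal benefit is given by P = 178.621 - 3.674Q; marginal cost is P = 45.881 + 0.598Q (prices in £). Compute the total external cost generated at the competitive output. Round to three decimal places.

£64.381

Market equilibrium (private): 45.881 + 0.598Q = 178.621 - 3.674Q → Q_m = 31.0721.
Total external cost = MEC × Q_m = 2.072 × 31.0721 = 64.3814.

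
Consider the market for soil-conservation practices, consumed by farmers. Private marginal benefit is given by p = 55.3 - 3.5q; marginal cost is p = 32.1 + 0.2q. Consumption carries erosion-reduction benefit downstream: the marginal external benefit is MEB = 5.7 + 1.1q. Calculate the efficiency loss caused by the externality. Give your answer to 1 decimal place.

DWL = 30.5

Market equilibrium (private): 32.1 + 0.2q = 55.3 - 3.5q → q_m = 6.2703.
Social marginal benefit = demand + MEB = 61.0 - 2.4q.
Set SMB = MC: 61.0 - 2.4q = 32.1 + 0.2q → q* = 11.1154.
Height of the DWL triangle at q_m is SMB(q_m) − MC(q_m) = MEB(q_m) = 12.5973.
DWL = ½ × 4.8451 × 12.5973 = 30.5176.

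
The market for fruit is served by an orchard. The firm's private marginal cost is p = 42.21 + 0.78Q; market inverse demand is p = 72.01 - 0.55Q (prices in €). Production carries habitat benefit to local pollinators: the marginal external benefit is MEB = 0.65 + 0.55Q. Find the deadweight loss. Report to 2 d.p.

Market equilibrium (private): 42.21 + 0.78Q = 72.01 - 0.55Q → Q_m = 22.4060.
Social marginal cost = private MC − MEB = 41.56 + 0.23Q.
Set SMC = demand: 41.56 + 0.23Q = 72.01 - 0.55Q → Q* = 39.0385.
Height of the DWL triangle at Q_m is demand(Q_m) − SMC(Q_m) = MEB(Q_m) = 12.9733.
DWL = ½ × 16.6325 × 12.9733 = 107.8892.

DWL = €107.89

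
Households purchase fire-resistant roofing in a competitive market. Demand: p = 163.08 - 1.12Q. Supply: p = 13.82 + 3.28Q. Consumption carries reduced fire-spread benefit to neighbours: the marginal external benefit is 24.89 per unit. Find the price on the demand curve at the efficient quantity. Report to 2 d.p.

Social marginal benefit = demand + MEB = 187.97 - 1.12Q.
Set SMB = MC: 187.97 - 1.12Q = 13.82 + 3.28Q → Q* = 39.5795.
Consumer price on the demand curve at Q*: 163.08 − 1.12×39.5795 = 118.7510.

P = 118.75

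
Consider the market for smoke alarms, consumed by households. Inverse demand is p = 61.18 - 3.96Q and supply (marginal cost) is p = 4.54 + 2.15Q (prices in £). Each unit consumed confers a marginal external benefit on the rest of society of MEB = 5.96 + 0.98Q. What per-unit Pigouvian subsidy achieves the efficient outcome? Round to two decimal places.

Social marginal benefit = demand + MEB = 67.14 - 2.98Q.
Set SMB = MC: 67.14 - 2.98Q = 4.54 + 2.15Q → Q* = 12.2027.
The Pigouvian subsidy equals MEB at Q*: 5.96 + 0.98×12.2027 = 17.9186.

subsidy = £17.92 per unit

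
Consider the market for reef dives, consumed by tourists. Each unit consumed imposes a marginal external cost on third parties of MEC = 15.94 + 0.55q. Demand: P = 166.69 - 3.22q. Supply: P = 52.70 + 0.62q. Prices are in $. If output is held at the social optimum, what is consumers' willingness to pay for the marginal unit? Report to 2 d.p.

Social marginal benefit = demand − MEC = 150.75 - 3.77q.
Set SMB = MC: 150.75 - 3.77q = 52.70 + 0.62q → q* = 22.3349.
Consumer price on the demand curve at q*: 166.69 − 3.22×22.3349 = 94.7716.

P = $94.77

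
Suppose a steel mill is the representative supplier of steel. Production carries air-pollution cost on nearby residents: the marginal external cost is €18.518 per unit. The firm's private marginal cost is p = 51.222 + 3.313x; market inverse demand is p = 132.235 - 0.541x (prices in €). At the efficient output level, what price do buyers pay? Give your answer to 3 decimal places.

P = €123.462

Social marginal cost = private MC + MEC = 69.740 + 3.313x.
Set SMC = demand: 69.740 + 3.313x = 132.235 - 0.541x → x* = 16.2156.
Consumer price on the demand curve at x*: 132.235 − 0.541×16.2156 = 123.4624.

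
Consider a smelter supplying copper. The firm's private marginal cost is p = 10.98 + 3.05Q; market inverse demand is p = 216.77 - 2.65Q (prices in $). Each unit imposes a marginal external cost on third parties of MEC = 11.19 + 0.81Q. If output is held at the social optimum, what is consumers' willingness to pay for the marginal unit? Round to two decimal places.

Social marginal cost = private MC + MEC = 22.17 + 3.86Q.
Set SMC = demand: 22.17 + 3.86Q = 216.77 - 2.65Q → Q* = 29.8925.
Consumer price on the demand curve at Q*: 216.77 − 2.65×29.8925 = 137.5549.

P = $137.55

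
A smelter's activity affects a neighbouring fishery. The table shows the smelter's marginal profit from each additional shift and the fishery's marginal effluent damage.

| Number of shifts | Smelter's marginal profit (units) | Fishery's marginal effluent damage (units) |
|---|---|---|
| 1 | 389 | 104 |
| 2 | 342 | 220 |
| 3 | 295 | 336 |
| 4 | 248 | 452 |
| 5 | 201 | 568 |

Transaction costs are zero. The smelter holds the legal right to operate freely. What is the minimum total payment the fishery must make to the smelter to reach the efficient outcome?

Left alone the smelter would choose level 5 (marginal profit stays positive).
Efficient level: k* = 2 (marginal profit ≥ marginal effluent damage through 2).
The fishery must at least cover the smelter's forgone profit from cutting 5→2: 295 + 248 + 201 = 744.

744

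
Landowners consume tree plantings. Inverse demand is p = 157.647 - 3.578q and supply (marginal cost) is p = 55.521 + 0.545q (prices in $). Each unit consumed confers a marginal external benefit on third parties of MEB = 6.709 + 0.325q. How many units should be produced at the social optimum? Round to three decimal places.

Social marginal benefit = demand + MEB = 164.356 - 3.253q.
Set SMB = MC: 164.356 - 3.253q = 55.521 + 0.545q → q* = 28.6559.

q* = 28.656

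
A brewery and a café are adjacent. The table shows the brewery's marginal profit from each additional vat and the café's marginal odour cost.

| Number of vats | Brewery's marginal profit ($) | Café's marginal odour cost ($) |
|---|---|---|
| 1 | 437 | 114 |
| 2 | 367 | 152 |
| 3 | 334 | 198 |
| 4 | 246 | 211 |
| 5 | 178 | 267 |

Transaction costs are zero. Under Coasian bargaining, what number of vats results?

4

Bargaining reaches the level where marginal profit last exceeds marginal odour cost.
That holds through level 4 (246 ≥ 211) but not at 5 (178 < 267).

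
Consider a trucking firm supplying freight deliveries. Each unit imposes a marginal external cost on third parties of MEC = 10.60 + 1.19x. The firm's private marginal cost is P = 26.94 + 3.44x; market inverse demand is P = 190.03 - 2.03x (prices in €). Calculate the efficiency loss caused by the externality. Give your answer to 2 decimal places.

Market equilibrium (private): 26.94 + 3.44x = 190.03 - 2.03x → x_m = 29.8154.
Social marginal cost = private MC + MEC = 37.54 + 4.63x.
Set SMC = demand: 37.54 + 4.63x = 190.03 - 2.03x → x* = 22.8964.
Between x* and x_m the wedge SMC − demand runs linearly from 0 to MEC(x_m), so the loss is a triangle.
DWL = ½ × 6.9190 × 46.0803 = 159.4148.

DWL = €159.41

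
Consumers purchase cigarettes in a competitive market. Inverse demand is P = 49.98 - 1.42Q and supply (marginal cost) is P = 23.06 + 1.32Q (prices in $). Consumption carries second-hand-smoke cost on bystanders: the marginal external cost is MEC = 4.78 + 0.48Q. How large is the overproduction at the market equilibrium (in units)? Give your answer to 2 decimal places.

Market equilibrium (private): 23.06 + 1.32Q = 49.98 - 1.42Q → Q_m = 9.8248.
Social marginal benefit = demand − MEC = 45.20 - 1.90Q.
Set SMB = MC: 45.20 - 1.90Q = 23.06 + 1.32Q → Q* = 6.8758.
Gap = |9.8248 − 6.8758| = 2.9490.

2.95 units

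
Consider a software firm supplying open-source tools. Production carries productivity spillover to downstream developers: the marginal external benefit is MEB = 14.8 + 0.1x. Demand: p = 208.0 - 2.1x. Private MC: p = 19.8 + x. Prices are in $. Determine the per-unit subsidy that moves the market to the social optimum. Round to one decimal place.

Social marginal cost = private MC − MEB = 5.0 + 0.9x.
Set SMC = demand: 5.0 + 0.9x = 208.0 - 2.1x → x* = 67.6667.
The Pigouvian subsidy equals MEB at x*: 14.8 + 0.1×67.6667 = 21.5667.

subsidy = $21.6 per unit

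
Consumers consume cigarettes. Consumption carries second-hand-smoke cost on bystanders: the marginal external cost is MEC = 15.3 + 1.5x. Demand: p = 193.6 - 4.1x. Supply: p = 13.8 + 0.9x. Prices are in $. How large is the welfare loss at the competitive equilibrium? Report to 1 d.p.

DWL = $368.8

Market equilibrium (private): 13.8 + 0.9x = 193.6 - 4.1x → x_m = 35.9600.
Social marginal benefit = demand − MEC = 178.3 - 5.6x.
Set SMB = MC: 178.3 - 5.6x = 13.8 + 0.9x → x* = 25.3077.
Between x* and x_m the wedge MC − SMB runs linearly from 0 to MEC(x_m), so the loss is a triangle.
DWL = ½ × 10.6523 × 69.2400 = 368.7826.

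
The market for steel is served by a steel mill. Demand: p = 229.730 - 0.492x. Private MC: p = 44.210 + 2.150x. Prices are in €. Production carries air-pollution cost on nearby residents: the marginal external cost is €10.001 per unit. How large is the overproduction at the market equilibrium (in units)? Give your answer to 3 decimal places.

Market equilibrium (private): 44.210 + 2.150x = 229.730 - 0.492x → x_m = 70.2195.
Social marginal cost = private MC + MEC = 54.211 + 2.150x.
Set SMC = demand: 54.211 + 2.150x = 229.730 - 0.492x → x* = 66.4341.
Gap = |70.2195 − 66.4341| = 3.7854.

3.785 units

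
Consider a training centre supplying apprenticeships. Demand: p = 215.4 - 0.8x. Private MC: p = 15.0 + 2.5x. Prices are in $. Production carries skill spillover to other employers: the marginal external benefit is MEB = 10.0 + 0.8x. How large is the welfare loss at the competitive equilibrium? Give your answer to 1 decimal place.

DWL = $686.4

Market equilibrium (private): 15.0 + 2.5x = 215.4 - 0.8x → x_m = 60.7273.
Social marginal cost = private MC − MEB = 5.0 + 1.7x.
Set SMC = demand: 5.0 + 1.7x = 215.4 - 0.8x → x* = 84.1600.
The loss is the area between SMC and demand from x* to x_m; with linear curves that's a triangle of height MEB(x_m).
DWL = ½ × 23.4327 × 58.5818 = 686.3649.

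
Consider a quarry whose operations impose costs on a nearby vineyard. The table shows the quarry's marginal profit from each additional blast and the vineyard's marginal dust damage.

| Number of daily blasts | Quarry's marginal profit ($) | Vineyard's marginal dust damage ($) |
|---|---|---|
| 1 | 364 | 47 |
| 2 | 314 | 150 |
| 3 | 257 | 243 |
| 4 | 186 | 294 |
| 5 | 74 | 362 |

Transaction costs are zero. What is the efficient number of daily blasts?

3

Bargaining reaches the level where marginal profit last exceeds marginal dust damage.
That holds through level 3 (257 ≥ 243) but not at 4 (186 < 294).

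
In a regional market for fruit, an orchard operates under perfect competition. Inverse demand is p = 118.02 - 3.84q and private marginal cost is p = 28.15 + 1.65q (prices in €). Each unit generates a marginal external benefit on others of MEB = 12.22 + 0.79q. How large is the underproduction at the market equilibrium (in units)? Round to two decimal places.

Market equilibrium (private): 28.15 + 1.65q = 118.02 - 3.84q → q_m = 16.3698.
Social marginal cost = private MC − MEB = 15.93 + 0.86q.
Set SMC = demand: 15.93 + 0.86q = 118.02 - 3.84q → q* = 21.7213.
Gap = |16.3698 − 21.7213| = 5.3515.

5.35 units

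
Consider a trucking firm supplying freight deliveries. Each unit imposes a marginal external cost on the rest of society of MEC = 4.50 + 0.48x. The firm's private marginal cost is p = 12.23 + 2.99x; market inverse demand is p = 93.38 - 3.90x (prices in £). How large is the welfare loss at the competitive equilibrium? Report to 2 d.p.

Market equilibrium (private): 12.23 + 2.99x = 93.38 - 3.90x → x_m = 11.7779.
Social marginal cost = private MC + MEC = 16.73 + 3.47x.
Set SMC = demand: 16.73 + 3.47x = 93.38 - 3.90x → x* = 10.4003.
The welfare-loss triangle has base |x_m − x*| and height MEC(x_m) (the vertical gap between SMC and demand is zero at x* and MEC at x_m).
DWL = ½ × 1.3776 × 10.1534 = 6.9937.

DWL = £6.99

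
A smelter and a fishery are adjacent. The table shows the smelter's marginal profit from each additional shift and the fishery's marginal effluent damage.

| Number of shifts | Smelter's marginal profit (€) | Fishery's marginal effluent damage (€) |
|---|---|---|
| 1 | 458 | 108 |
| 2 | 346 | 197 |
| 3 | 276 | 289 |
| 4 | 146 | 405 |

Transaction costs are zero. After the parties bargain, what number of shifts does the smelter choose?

2

Bargaining reaches the level where marginal profit last exceeds marginal effluent damage.
That holds through level 2 (346 ≥ 197) but not at 3 (276 < 289).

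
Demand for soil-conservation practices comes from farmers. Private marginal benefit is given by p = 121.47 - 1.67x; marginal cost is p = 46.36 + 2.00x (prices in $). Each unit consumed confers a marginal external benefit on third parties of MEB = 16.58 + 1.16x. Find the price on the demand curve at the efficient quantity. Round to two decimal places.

P = $60.47

Social marginal benefit = demand + MEB = 138.05 - 0.51x.
Set SMB = MC: 138.05 - 0.51x = 46.36 + 2.00x → x* = 36.5299.
Consumer price on the demand curve at x*: 121.47 − 1.67×36.5299 = 60.4651.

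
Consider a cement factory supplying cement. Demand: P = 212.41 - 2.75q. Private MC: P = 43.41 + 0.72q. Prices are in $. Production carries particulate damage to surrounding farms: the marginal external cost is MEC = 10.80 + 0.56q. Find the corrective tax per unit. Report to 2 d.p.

tax = $32.78 per unit

Social marginal cost = private MC + MEC = 54.21 + 1.28q.
Set SMC = demand: 54.21 + 1.28q = 212.41 - 2.75q → q* = 39.2556.
The Pigouvian tax equals MEC at q*: 10.80 + 0.56×39.2556 = 32.7831.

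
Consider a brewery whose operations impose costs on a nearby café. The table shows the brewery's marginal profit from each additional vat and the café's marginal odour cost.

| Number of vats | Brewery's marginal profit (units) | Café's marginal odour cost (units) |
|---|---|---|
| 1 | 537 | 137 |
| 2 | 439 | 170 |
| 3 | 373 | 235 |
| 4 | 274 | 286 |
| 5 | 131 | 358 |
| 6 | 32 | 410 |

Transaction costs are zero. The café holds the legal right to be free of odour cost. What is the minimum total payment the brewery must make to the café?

542

Efficient level: marginal profit ≥ marginal odour cost through level 3, so k* = 3.
With the café holding the right, the brewery must at least compensate total damage at k*: 137 + 170 + 235 = 542.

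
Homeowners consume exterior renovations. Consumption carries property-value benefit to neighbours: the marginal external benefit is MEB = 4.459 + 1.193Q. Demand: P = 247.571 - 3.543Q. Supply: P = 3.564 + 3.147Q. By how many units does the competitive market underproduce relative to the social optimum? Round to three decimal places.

Market equilibrium (private): 3.564 + 3.147Q = 247.571 - 3.543Q → Q_m = 36.4734.
Social marginal benefit = demand + MEB = 252.030 - 2.350Q.
Set SMB = MC: 252.030 - 2.350Q = 3.564 + 3.147Q → Q* = 45.2003.
Gap = |36.4734 − 45.2003| = 8.7269.

8.727 units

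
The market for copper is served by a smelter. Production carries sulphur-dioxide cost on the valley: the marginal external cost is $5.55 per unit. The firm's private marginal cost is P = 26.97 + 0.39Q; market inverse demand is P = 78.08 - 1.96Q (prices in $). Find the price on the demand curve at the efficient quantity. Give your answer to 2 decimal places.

P = $40.08

Social marginal cost = private MC + MEC = 32.52 + 0.39Q.
Set SMC = demand: 32.52 + 0.39Q = 78.08 - 1.96Q → Q* = 19.3872.
Consumer price on the demand curve at Q*: 78.08 − 1.96×19.3872 = 40.0811.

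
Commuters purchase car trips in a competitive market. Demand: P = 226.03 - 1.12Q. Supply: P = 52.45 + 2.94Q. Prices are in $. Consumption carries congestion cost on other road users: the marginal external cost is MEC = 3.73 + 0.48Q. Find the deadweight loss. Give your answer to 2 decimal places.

Market equilibrium (private): 52.45 + 2.94Q = 226.03 - 1.12Q → Q_m = 42.7537.
Social marginal benefit = demand − MEC = 222.30 - 1.60Q.
Set SMB = MC: 222.30 - 1.60Q = 52.45 + 2.94Q → Q* = 37.4119.
The loss is the area between SMB and MC from Q* to Q_m; with linear curves that's a triangle of height MEC(Q_m).
DWL = ½ × 5.3418 × 24.2518 = 64.7741.

DWL = $64.77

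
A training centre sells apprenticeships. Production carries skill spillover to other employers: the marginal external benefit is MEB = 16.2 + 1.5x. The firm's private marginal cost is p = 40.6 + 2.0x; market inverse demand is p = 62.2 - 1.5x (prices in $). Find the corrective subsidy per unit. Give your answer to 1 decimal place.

subsidy = $44.6 per unit

Social marginal cost = private MC − MEB = 24.4 + 0.5x.
Set SMC = demand: 24.4 + 0.5x = 62.2 - 1.5x → x* = 18.9000.
The Pigouvian subsidy equals MEB at x*: 16.2 + 1.5×18.9000 = 44.5500.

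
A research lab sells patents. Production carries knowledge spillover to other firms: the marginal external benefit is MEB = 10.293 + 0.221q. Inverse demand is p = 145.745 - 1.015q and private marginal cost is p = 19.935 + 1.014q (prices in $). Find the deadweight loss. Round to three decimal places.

DWL = $159.243

Market equilibrium (private): 19.935 + 1.014q = 145.745 - 1.015q → q_m = 62.0059.
Social marginal cost = private MC − MEB = 9.642 + 0.793q.
Set SMC = demand: 9.642 + 0.793q = 145.745 - 1.015q → q* = 75.2782.
The loss is the area between SMC and demand from q* to q_m; with linear curves that's a triangle of height MEB(q_m).
DWL = ½ × 13.2723 × 23.9963 = 159.2430.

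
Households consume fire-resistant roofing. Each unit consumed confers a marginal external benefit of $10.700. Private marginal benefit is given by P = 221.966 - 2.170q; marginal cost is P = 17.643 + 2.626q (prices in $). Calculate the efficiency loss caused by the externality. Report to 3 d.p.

DWL = $11.936

Market equilibrium (private): 17.643 + 2.626q = 221.966 - 2.170q → q_m = 42.6028.
Social marginal benefit = demand + MEB = 232.666 - 2.170q.
Set SMB = MC: 232.666 - 2.170q = 17.643 + 2.626q → q* = 44.8338.
Height of the DWL triangle at q_m is SMB(q_m) − MC(q_m) = MEB(q_m) = 10.7000.
DWL = ½ × 2.2310 × 10.7000 = 11.9359.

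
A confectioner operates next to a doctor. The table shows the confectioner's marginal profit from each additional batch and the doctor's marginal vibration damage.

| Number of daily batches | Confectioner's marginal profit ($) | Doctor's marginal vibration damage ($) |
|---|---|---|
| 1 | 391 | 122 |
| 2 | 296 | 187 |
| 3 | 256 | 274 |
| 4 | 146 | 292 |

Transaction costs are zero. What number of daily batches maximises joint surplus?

Bargaining reaches the level where marginal profit last exceeds marginal vibration damage.
That holds through level 2 (296 ≥ 187) but not at 3 (256 < 274).

2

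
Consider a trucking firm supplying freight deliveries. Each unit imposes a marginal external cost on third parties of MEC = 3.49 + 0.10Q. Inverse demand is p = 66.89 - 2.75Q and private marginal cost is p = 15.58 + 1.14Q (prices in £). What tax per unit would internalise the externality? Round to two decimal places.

tax = £4.69 per unit

Social marginal cost = private MC + MEC = 19.07 + 1.24Q.
Set SMC = demand: 19.07 + 1.24Q = 66.89 - 2.75Q → Q* = 11.9850.
The Pigouvian tax equals MEC at Q*: 3.49 + 0.10×11.9850 = 4.6885.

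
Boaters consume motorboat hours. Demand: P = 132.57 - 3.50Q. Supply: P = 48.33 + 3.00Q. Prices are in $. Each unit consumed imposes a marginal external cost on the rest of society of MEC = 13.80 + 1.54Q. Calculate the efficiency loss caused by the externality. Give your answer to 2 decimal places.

Market equilibrium (private): 48.33 + 3.00Q = 132.57 - 3.50Q → Q_m = 12.9600.
Social marginal benefit = demand − MEC = 118.77 - 5.04Q.
Set SMB = MC: 118.77 - 5.04Q = 48.33 + 3.00Q → Q* = 8.7612.
The loss is the area between SMB and MC from Q* to Q_m; with linear curves that's a triangle of height MEC(Q_m).
DWL = ½ × 4.1988 × 33.7584 = 70.8724.

DWL = $70.87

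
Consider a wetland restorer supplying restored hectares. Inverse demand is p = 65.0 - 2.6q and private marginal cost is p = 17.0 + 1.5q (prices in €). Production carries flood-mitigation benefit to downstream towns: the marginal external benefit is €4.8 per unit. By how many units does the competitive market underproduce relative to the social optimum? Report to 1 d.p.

1.2 units

Market equilibrium (private): 17.0 + 1.5q = 65.0 - 2.6q → q_m = 11.7073.
Social marginal cost = private MC − MEB = 12.2 + 1.5q.
Set SMC = demand: 12.2 + 1.5q = 65.0 - 2.6q → q* = 12.8780.
Gap = |11.7073 − 12.8780| = 1.1707.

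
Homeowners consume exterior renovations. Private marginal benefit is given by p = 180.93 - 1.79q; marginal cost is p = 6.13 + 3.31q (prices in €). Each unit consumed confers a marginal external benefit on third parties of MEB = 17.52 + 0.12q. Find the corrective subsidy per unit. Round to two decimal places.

Social marginal benefit = demand + MEB = 198.45 - 1.67q.
Set SMB = MC: 198.45 - 1.67q = 6.13 + 3.31q → q* = 38.6185.
The Pigouvian subsidy equals MEB at q*: 17.52 + 0.12×38.6185 = 22.1542.

subsidy = €22.15 per unit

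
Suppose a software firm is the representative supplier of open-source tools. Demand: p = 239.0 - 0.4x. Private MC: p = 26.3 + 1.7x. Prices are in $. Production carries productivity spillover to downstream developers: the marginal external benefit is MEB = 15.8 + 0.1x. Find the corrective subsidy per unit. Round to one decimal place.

subsidy = $27.2 per unit

Social marginal cost = private MC − MEB = 10.5 + 1.6x.
Set SMC = demand: 10.5 + 1.6x = 239.0 - 0.4x → x* = 114.2500.
The Pigouvian subsidy equals MEB at x*: 15.8 + 0.1×114.2500 = 27.2250.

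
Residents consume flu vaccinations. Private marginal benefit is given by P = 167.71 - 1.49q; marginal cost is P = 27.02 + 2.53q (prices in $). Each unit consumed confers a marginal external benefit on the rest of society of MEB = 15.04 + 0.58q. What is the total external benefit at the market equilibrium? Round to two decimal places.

$881.56

Market equilibrium (private): 27.02 + 2.53q = 167.71 - 1.49q → q_m = 34.9975.
Total external benefit = ∫₀^{q_m} (15.04 + 0.58q) dq = 15.04×34.9975 + ½×0.58×34.9975² = 881.5617.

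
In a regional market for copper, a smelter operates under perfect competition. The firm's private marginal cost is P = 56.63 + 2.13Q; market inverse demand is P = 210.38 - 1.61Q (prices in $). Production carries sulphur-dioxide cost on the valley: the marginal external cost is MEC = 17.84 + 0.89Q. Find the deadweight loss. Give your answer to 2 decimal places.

DWL = $319.91

Market equilibrium (private): 56.63 + 2.13Q = 210.38 - 1.61Q → Q_m = 41.1096.
Social marginal cost = private MC + MEC = 74.47 + 3.02Q.
Set SMC = demand: 74.47 + 3.02Q = 210.38 - 1.61Q → Q* = 29.3542.
Between Q* and Q_m the wedge SMC − demand runs linearly from 0 to MEC(Q_m), so the loss is a triangle.
DWL = ½ × 11.7554 × 54.4276 = 319.9091.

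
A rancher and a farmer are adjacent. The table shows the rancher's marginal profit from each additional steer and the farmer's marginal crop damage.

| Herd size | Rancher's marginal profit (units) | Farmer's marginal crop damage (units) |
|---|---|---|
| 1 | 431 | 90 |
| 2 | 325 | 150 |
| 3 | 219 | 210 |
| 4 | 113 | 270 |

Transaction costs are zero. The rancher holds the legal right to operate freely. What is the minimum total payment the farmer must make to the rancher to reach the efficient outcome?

Left alone the rancher would choose level 4 (marginal profit stays positive).
Efficient level: k* = 3 (marginal profit ≥ marginal crop damage through 3).
The farmer must at least cover the rancher's forgone profit from cutting 4→3: 113 = 113.

113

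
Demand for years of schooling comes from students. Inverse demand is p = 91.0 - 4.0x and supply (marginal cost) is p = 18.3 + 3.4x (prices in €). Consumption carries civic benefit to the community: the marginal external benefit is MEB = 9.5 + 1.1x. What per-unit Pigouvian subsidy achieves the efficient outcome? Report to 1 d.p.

subsidy = €23.9 per unit

Social marginal benefit = demand + MEB = 100.5 - 2.9x.
Set SMB = MC: 100.5 - 2.9x = 18.3 + 3.4x → x* = 13.0476.
The Pigouvian subsidy equals MEB at x*: 9.5 + 1.1×13.0476 = 23.8524.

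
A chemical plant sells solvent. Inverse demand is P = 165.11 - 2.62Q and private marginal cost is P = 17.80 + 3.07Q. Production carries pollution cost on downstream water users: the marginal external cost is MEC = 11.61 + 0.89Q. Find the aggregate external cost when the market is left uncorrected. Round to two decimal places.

Market equilibrium (private): 17.80 + 3.07Q = 165.11 - 2.62Q → Q_m = 25.8893.
Total external cost = ∫₀^{Q_m} (11.61 + 0.89Q) dQ = 11.61×25.8893 + ½×0.89×25.8893² = 598.8386.

598.84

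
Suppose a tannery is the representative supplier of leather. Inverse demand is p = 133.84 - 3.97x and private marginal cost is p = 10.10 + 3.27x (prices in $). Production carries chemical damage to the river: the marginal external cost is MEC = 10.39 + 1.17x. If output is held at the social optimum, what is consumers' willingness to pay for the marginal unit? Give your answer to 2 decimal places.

Social marginal cost = private MC + MEC = 20.49 + 4.44x.
Set SMC = demand: 20.49 + 4.44x = 133.84 - 3.97x → x* = 13.4780.
Consumer price on the demand curve at x*: 133.84 − 3.97×13.4780 = 80.3323.

P = $80.33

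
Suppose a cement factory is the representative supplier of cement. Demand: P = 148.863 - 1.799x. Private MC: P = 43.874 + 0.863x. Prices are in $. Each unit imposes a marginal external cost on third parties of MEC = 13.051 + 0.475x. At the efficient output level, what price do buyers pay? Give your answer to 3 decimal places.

P = $96.139

Social marginal cost = private MC + MEC = 56.925 + 1.338x.
Set SMC = demand: 56.925 + 1.338x = 148.863 - 1.799x → x* = 29.3076.
Consumer price on the demand curve at x*: 148.863 − 1.799×29.3076 = 96.1386.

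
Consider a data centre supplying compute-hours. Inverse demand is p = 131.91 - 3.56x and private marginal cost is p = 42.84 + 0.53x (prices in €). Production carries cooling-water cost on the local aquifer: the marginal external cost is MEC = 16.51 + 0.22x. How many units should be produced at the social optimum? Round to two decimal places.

x* = 16.84

Social marginal cost = private MC + MEC = 59.35 + 0.75x.
Set SMC = demand: 59.35 + 0.75x = 131.91 - 3.56x → x* = 16.8353.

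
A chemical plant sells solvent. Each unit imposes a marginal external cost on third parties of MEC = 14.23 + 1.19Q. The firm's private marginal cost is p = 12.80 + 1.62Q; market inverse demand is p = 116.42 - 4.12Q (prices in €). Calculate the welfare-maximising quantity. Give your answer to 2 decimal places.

Q* = 12.90

Social marginal cost = private MC + MEC = 27.03 + 2.81Q.
Set SMC = demand: 27.03 + 2.81Q = 116.42 - 4.12Q → Q* = 12.8990.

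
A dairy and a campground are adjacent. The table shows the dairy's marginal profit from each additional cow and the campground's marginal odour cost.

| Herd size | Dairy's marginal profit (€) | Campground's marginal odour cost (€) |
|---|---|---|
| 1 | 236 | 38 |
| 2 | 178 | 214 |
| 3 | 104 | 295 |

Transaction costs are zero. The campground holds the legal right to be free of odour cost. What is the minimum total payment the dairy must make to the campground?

€38

Efficient level: marginal profit ≥ marginal odour cost through level 1, so k* = 1.
With the campground holding the right, the dairy must at least compensate total damage at k*: 38 = 38.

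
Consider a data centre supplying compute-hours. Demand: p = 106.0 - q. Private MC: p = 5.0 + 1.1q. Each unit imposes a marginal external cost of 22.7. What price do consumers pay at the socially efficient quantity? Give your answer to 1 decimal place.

P = 68.7

Social marginal cost = private MC + MEC = 27.7 + 1.1q.
Set SMC = demand: 27.7 + 1.1q = 106.0 - q → q* = 37.2857.
Consumer price on the demand curve at q*: 106.0 − 1.0×37.2857 = 68.7143.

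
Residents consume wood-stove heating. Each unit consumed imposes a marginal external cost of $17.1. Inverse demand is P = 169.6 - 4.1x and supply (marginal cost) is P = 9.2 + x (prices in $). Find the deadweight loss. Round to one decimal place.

Market equilibrium (private): 9.2 + x = 169.6 - 4.1x → x_m = 31.4510.
Social marginal benefit = demand − MEC = 152.5 - 4.1x.
Set SMB = MC: 152.5 - 4.1x = 9.2 + x → x* = 28.0980.
The welfare-loss triangle has base |x_m − x*| and height MEC(x_m) (the vertical gap between SMB and MC is zero at x* and MEC at x_m).
DWL = ½ × 3.3530 × 17.1000 = 28.6682.

DWL = $28.7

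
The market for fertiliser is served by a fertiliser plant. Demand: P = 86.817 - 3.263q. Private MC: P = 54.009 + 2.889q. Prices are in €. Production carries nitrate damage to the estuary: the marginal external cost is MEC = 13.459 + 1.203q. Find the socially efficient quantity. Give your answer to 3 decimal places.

q* = 2.631

Social marginal cost = private MC + MEC = 67.468 + 4.092q.
Set SMC = demand: 67.468 + 4.092q = 86.817 - 3.263q → q* = 2.6307.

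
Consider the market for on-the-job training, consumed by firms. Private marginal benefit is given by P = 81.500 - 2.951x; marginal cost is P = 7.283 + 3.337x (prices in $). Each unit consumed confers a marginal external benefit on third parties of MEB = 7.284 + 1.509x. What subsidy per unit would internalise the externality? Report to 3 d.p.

subsidy = $33.018 per unit

Social marginal benefit = demand + MEB = 88.784 - 1.442x.
Set SMB = MC: 88.784 - 1.442x = 7.283 + 3.337x → x* = 17.0540.
The Pigouvian subsidy equals MEB at x*: 7.284 + 1.509×17.0540 = 33.0185.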